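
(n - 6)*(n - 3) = n^2 - 9*n + 18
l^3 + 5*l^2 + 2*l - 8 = (l - 1)*(l + 2)*(l + 4)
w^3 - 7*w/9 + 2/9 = (w - 2/3)*(w - 1/3)*(w + 1)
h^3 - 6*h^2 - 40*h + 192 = (h - 8)*(h - 4)*(h + 6)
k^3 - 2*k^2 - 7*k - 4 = (k - 4)*(k + 1)^2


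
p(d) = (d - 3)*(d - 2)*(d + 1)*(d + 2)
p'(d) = (d - 3)*(d - 2)*(d + 1) + (d - 3)*(d - 2)*(d + 2) + (d - 3)*(d + 1)*(d + 2) + (d - 2)*(d + 1)*(d + 2)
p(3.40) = 13.31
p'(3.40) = 48.26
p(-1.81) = -2.82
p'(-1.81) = -10.04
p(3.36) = 11.44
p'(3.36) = 44.95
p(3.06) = 1.31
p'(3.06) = 23.59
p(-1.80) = -2.92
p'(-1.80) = -9.57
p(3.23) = 6.26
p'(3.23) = 34.98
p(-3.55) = 143.68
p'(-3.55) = -196.87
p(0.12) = 12.86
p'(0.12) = 6.24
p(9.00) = 4620.00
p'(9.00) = 2312.00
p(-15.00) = 55692.00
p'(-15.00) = -14632.00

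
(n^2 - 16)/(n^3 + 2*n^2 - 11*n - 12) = (n - 4)/(n^2 - 2*n - 3)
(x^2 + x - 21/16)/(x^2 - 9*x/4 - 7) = (x - 3/4)/(x - 4)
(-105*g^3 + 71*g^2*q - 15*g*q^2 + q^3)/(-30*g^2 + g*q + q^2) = (21*g^2 - 10*g*q + q^2)/(6*g + q)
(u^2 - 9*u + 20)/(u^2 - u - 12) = (u - 5)/(u + 3)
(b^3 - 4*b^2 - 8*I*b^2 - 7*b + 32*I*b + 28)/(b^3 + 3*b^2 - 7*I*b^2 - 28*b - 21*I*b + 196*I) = (b - I)/(b + 7)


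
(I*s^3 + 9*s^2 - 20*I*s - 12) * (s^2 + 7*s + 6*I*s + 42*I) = I*s^5 + 3*s^4 + 7*I*s^4 + 21*s^3 + 34*I*s^3 + 108*s^2 + 238*I*s^2 + 756*s - 72*I*s - 504*I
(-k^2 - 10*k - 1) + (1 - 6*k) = -k^2 - 16*k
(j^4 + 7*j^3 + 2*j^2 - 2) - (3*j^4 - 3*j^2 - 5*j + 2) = -2*j^4 + 7*j^3 + 5*j^2 + 5*j - 4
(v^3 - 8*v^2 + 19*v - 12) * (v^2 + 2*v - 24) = v^5 - 6*v^4 - 21*v^3 + 218*v^2 - 480*v + 288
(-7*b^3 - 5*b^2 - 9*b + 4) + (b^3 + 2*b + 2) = -6*b^3 - 5*b^2 - 7*b + 6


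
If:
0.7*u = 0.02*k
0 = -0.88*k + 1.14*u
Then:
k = 0.00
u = 0.00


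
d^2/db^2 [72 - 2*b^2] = -4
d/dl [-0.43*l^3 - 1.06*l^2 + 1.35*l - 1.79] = -1.29*l^2 - 2.12*l + 1.35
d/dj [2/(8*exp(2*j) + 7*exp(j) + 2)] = (-32*exp(j) - 14)*exp(j)/(8*exp(2*j) + 7*exp(j) + 2)^2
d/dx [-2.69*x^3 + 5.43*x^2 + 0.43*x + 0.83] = -8.07*x^2 + 10.86*x + 0.43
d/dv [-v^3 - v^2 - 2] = v*(-3*v - 2)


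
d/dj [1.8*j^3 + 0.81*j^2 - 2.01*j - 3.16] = 5.4*j^2 + 1.62*j - 2.01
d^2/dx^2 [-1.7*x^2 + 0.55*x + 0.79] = -3.40000000000000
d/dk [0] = 0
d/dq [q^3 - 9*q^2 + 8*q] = 3*q^2 - 18*q + 8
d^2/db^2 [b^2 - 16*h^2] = 2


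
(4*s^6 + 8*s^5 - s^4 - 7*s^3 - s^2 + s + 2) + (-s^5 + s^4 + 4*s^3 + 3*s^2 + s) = 4*s^6 + 7*s^5 - 3*s^3 + 2*s^2 + 2*s + 2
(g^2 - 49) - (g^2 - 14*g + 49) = 14*g - 98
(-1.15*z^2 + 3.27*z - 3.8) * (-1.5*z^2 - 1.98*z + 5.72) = 1.725*z^4 - 2.628*z^3 - 7.3526*z^2 + 26.2284*z - 21.736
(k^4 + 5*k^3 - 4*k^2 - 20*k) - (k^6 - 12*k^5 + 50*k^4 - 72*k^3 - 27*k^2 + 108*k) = -k^6 + 12*k^5 - 49*k^4 + 77*k^3 + 23*k^2 - 128*k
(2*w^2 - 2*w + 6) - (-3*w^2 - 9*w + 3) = 5*w^2 + 7*w + 3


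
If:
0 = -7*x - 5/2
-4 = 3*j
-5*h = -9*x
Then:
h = -9/14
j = -4/3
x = -5/14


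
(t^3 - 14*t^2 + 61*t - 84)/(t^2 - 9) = (t^2 - 11*t + 28)/(t + 3)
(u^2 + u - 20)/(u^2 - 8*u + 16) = (u + 5)/(u - 4)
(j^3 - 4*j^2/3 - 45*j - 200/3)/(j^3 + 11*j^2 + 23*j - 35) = (3*j^2 - 19*j - 40)/(3*(j^2 + 6*j - 7))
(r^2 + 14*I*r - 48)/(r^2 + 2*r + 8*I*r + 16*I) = (r + 6*I)/(r + 2)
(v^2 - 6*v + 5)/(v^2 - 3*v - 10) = (v - 1)/(v + 2)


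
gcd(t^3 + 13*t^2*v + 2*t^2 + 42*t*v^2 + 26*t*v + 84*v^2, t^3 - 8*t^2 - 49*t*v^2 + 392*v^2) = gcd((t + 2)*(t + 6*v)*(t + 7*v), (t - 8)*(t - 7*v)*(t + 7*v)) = t + 7*v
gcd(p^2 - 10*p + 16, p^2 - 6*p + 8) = p - 2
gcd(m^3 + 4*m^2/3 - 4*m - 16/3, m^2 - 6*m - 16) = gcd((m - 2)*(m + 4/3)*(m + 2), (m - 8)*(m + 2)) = m + 2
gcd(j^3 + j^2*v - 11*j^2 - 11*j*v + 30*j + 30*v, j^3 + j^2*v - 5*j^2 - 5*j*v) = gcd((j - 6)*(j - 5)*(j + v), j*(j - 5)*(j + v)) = j^2 + j*v - 5*j - 5*v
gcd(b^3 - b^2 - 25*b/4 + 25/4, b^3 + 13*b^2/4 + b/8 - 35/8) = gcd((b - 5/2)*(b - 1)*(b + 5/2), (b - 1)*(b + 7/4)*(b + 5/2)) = b^2 + 3*b/2 - 5/2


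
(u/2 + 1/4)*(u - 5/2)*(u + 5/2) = u^3/2 + u^2/4 - 25*u/8 - 25/16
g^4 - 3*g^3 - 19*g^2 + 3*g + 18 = (g - 6)*(g - 1)*(g + 1)*(g + 3)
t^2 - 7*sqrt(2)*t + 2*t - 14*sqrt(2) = (t + 2)*(t - 7*sqrt(2))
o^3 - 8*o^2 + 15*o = o*(o - 5)*(o - 3)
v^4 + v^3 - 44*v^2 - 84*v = v*(v - 7)*(v + 2)*(v + 6)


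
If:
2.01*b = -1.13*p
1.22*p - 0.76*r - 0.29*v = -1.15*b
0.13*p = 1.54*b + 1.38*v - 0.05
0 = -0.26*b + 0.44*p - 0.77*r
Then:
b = 0.03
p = -0.05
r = -0.04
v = 0.00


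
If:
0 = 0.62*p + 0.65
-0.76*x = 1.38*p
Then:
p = -1.05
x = 1.90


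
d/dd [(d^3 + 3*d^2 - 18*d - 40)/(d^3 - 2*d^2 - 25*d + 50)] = (-5*d^2 + 36*d - 76)/(d^4 - 14*d^3 + 69*d^2 - 140*d + 100)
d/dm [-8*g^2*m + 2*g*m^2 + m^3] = -8*g^2 + 4*g*m + 3*m^2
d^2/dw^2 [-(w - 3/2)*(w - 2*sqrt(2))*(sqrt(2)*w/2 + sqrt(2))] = -3*sqrt(2)*w - sqrt(2)/2 + 4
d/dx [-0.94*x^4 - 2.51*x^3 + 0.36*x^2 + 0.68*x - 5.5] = -3.76*x^3 - 7.53*x^2 + 0.72*x + 0.68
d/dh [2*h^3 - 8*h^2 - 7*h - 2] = 6*h^2 - 16*h - 7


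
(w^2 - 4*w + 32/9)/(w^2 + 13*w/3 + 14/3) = (9*w^2 - 36*w + 32)/(3*(3*w^2 + 13*w + 14))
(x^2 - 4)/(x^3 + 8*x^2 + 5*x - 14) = (x - 2)/(x^2 + 6*x - 7)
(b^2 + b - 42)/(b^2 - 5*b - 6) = (b + 7)/(b + 1)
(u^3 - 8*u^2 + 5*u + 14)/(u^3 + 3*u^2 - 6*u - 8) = (u - 7)/(u + 4)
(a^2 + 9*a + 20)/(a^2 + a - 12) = (a + 5)/(a - 3)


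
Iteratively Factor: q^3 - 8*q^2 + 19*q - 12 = (q - 1)*(q^2 - 7*q + 12) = (q - 4)*(q - 1)*(q - 3)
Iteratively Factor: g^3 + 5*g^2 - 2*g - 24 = (g + 3)*(g^2 + 2*g - 8) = (g + 3)*(g + 4)*(g - 2)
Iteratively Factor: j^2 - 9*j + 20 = (j - 5)*(j - 4)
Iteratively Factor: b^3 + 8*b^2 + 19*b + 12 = (b + 3)*(b^2 + 5*b + 4) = (b + 1)*(b + 3)*(b + 4)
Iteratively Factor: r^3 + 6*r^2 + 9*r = (r)*(r^2 + 6*r + 9) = r*(r + 3)*(r + 3)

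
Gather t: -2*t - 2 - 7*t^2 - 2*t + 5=-7*t^2 - 4*t + 3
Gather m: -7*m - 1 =-7*m - 1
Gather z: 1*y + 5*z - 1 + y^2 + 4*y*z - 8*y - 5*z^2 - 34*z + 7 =y^2 - 7*y - 5*z^2 + z*(4*y - 29) + 6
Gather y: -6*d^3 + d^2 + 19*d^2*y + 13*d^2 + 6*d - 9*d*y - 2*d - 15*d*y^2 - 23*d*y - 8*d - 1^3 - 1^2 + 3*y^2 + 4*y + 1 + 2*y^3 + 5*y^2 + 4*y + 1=-6*d^3 + 14*d^2 - 4*d + 2*y^3 + y^2*(8 - 15*d) + y*(19*d^2 - 32*d + 8)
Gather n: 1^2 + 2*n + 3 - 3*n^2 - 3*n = -3*n^2 - n + 4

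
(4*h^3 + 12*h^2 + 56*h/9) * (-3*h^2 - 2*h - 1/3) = -12*h^5 - 44*h^4 - 44*h^3 - 148*h^2/9 - 56*h/27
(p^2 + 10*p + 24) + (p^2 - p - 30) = 2*p^2 + 9*p - 6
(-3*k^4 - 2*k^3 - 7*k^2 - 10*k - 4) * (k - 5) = -3*k^5 + 13*k^4 + 3*k^3 + 25*k^2 + 46*k + 20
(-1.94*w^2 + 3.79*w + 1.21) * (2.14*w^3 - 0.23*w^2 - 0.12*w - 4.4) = -4.1516*w^5 + 8.5568*w^4 + 1.9505*w^3 + 7.8029*w^2 - 16.8212*w - 5.324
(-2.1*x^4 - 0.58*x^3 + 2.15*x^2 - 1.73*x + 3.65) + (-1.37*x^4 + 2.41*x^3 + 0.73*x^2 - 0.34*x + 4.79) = -3.47*x^4 + 1.83*x^3 + 2.88*x^2 - 2.07*x + 8.44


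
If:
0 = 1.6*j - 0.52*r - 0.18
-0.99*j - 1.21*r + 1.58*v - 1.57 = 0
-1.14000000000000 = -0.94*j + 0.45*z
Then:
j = 0.478723404255319*z + 1.21276595744681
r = 1.47299509001637*z + 3.38543371522095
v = 1.42801280324846*z + 4.34621081853778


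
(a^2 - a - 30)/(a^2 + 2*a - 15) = (a - 6)/(a - 3)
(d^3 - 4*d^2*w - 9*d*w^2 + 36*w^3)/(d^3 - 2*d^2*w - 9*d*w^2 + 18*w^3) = (-d + 4*w)/(-d + 2*w)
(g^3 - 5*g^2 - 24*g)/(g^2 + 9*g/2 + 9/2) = 2*g*(g - 8)/(2*g + 3)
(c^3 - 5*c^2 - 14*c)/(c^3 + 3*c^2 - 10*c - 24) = c*(c - 7)/(c^2 + c - 12)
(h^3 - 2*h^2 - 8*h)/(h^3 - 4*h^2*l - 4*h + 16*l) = h*(h - 4)/(h^2 - 4*h*l - 2*h + 8*l)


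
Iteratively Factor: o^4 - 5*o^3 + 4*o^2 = (o - 1)*(o^3 - 4*o^2) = (o - 4)*(o - 1)*(o^2) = o*(o - 4)*(o - 1)*(o)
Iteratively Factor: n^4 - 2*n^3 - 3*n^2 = (n)*(n^3 - 2*n^2 - 3*n) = n^2*(n^2 - 2*n - 3) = n^2*(n - 3)*(n + 1)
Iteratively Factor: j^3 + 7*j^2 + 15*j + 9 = (j + 1)*(j^2 + 6*j + 9) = (j + 1)*(j + 3)*(j + 3)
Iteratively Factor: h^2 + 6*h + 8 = (h + 4)*(h + 2)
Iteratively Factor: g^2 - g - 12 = (g - 4)*(g + 3)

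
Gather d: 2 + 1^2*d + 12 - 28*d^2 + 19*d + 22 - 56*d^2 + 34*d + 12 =-84*d^2 + 54*d + 48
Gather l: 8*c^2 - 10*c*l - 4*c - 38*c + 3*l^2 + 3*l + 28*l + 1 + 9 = 8*c^2 - 42*c + 3*l^2 + l*(31 - 10*c) + 10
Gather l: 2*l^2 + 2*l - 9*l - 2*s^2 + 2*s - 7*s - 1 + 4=2*l^2 - 7*l - 2*s^2 - 5*s + 3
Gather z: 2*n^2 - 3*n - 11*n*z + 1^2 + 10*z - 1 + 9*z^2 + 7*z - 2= 2*n^2 - 3*n + 9*z^2 + z*(17 - 11*n) - 2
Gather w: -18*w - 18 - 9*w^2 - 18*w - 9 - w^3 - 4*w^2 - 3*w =-w^3 - 13*w^2 - 39*w - 27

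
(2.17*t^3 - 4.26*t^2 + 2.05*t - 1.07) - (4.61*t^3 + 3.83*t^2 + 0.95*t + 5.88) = -2.44*t^3 - 8.09*t^2 + 1.1*t - 6.95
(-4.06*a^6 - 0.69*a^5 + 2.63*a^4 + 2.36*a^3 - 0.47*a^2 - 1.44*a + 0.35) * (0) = 0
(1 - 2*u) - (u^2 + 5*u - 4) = -u^2 - 7*u + 5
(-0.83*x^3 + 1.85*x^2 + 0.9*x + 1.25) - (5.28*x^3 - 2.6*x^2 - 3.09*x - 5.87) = -6.11*x^3 + 4.45*x^2 + 3.99*x + 7.12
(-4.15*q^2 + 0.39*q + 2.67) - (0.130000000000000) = -4.15*q^2 + 0.39*q + 2.54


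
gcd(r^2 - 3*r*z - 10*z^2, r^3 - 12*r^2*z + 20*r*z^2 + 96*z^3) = r + 2*z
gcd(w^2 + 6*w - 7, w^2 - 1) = w - 1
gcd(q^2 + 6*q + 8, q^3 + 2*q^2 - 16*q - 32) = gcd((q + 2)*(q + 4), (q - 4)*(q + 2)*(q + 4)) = q^2 + 6*q + 8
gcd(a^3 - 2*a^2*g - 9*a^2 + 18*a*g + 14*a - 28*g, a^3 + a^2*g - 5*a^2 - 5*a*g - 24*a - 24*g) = 1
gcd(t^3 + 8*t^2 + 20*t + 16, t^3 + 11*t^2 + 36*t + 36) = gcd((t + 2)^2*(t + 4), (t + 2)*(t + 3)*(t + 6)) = t + 2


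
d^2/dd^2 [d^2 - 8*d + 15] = 2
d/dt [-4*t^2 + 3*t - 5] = 3 - 8*t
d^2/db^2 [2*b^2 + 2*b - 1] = 4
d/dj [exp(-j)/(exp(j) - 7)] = (7 - 2*exp(j))*exp(-j)/(exp(2*j) - 14*exp(j) + 49)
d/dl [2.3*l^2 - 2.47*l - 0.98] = 4.6*l - 2.47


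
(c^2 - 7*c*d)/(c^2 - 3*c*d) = (c - 7*d)/(c - 3*d)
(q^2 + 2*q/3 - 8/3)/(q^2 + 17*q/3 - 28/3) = (q + 2)/(q + 7)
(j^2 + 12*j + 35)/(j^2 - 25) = (j + 7)/(j - 5)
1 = 1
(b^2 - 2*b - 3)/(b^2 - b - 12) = (-b^2 + 2*b + 3)/(-b^2 + b + 12)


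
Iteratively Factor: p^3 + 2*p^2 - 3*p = (p - 1)*(p^2 + 3*p) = p*(p - 1)*(p + 3)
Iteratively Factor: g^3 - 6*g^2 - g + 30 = (g + 2)*(g^2 - 8*g + 15) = (g - 5)*(g + 2)*(g - 3)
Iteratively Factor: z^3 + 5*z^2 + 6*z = (z)*(z^2 + 5*z + 6) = z*(z + 3)*(z + 2)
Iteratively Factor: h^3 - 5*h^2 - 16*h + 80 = (h - 5)*(h^2 - 16) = (h - 5)*(h + 4)*(h - 4)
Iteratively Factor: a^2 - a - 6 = (a - 3)*(a + 2)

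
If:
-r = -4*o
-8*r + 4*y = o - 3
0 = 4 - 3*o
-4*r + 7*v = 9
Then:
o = 4/3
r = 16/3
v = 13/3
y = 41/4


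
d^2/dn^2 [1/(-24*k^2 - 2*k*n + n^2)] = 2*(-24*k^2 - 2*k*n + n^2 - 4*(k - n)^2)/(24*k^2 + 2*k*n - n^2)^3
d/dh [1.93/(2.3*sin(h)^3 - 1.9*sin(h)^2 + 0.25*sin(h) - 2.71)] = (-13.317*sin(h)^2 + 7.334*sin(h) - 0.4825)*cos(h)/(2.3*sin(h)^3 - 1.9*sin(h)^2 + 0.25*sin(h) - 2.71)^2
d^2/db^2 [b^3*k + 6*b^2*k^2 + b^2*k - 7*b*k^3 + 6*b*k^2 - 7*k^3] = 2*k*(3*b + 6*k + 1)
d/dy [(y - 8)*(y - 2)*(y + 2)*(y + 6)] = 4*y^3 - 6*y^2 - 104*y + 8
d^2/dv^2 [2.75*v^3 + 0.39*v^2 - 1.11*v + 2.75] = 16.5*v + 0.78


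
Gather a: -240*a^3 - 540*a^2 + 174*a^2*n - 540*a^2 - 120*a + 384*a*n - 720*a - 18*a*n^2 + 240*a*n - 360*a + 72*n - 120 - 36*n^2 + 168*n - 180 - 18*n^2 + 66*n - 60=-240*a^3 + a^2*(174*n - 1080) + a*(-18*n^2 + 624*n - 1200) - 54*n^2 + 306*n - 360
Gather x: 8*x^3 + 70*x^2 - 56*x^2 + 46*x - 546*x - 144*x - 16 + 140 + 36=8*x^3 + 14*x^2 - 644*x + 160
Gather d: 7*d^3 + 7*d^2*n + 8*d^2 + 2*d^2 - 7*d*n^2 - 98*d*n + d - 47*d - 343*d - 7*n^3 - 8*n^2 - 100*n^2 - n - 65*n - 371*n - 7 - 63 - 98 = 7*d^3 + d^2*(7*n + 10) + d*(-7*n^2 - 98*n - 389) - 7*n^3 - 108*n^2 - 437*n - 168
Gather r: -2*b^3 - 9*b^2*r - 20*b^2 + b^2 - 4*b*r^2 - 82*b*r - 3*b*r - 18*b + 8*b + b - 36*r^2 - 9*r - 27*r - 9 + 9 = -2*b^3 - 19*b^2 - 9*b + r^2*(-4*b - 36) + r*(-9*b^2 - 85*b - 36)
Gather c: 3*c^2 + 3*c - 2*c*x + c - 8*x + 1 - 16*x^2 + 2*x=3*c^2 + c*(4 - 2*x) - 16*x^2 - 6*x + 1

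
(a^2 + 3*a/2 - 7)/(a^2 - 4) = (a + 7/2)/(a + 2)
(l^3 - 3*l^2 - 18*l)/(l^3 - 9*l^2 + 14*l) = (l^2 - 3*l - 18)/(l^2 - 9*l + 14)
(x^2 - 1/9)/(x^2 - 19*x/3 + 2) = (x + 1/3)/(x - 6)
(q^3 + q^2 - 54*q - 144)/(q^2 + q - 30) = (q^2 - 5*q - 24)/(q - 5)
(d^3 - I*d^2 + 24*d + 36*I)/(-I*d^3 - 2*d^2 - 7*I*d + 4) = (-d^3 + I*d^2 - 24*d - 36*I)/(I*d^3 + 2*d^2 + 7*I*d - 4)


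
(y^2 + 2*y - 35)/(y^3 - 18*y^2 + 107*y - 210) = (y + 7)/(y^2 - 13*y + 42)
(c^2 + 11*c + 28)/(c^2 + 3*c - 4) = (c + 7)/(c - 1)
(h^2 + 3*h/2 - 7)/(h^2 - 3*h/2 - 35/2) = (h - 2)/(h - 5)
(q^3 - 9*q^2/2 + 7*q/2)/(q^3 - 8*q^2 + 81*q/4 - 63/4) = 2*q*(q - 1)/(2*q^2 - 9*q + 9)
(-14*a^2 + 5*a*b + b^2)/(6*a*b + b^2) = (-14*a^2 + 5*a*b + b^2)/(b*(6*a + b))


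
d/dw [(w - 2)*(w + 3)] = 2*w + 1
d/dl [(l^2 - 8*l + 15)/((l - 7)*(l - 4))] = (-3*l^2 + 26*l - 59)/(l^4 - 22*l^3 + 177*l^2 - 616*l + 784)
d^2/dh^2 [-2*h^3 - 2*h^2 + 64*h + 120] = -12*h - 4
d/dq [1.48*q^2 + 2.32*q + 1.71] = 2.96*q + 2.32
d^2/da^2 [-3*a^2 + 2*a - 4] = -6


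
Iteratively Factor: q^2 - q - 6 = (q - 3)*(q + 2)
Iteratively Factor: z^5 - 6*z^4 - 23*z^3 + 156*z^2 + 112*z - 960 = (z - 4)*(z^4 - 2*z^3 - 31*z^2 + 32*z + 240) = (z - 4)^2*(z^3 + 2*z^2 - 23*z - 60) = (z - 5)*(z - 4)^2*(z^2 + 7*z + 12) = (z - 5)*(z - 4)^2*(z + 3)*(z + 4)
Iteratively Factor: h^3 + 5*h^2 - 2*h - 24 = (h + 4)*(h^2 + h - 6) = (h - 2)*(h + 4)*(h + 3)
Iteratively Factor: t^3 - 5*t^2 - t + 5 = (t - 5)*(t^2 - 1) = (t - 5)*(t + 1)*(t - 1)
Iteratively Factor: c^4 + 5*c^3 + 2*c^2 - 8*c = (c + 2)*(c^3 + 3*c^2 - 4*c) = (c - 1)*(c + 2)*(c^2 + 4*c) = (c - 1)*(c + 2)*(c + 4)*(c)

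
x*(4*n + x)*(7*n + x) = 28*n^2*x + 11*n*x^2 + x^3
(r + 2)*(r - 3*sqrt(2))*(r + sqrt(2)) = r^3 - 2*sqrt(2)*r^2 + 2*r^2 - 6*r - 4*sqrt(2)*r - 12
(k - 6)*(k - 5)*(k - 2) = k^3 - 13*k^2 + 52*k - 60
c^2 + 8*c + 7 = (c + 1)*(c + 7)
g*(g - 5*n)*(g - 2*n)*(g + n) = g^4 - 6*g^3*n + 3*g^2*n^2 + 10*g*n^3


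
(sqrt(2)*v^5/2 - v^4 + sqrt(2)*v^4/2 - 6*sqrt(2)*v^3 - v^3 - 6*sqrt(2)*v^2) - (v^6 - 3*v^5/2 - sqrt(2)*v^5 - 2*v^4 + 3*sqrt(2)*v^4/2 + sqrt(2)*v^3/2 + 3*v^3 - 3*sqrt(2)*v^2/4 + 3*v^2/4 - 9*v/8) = -v^6 + 3*v^5/2 + 3*sqrt(2)*v^5/2 - sqrt(2)*v^4 + v^4 - 13*sqrt(2)*v^3/2 - 4*v^3 - 21*sqrt(2)*v^2/4 - 3*v^2/4 + 9*v/8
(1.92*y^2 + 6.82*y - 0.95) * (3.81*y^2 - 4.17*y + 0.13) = 7.3152*y^4 + 17.9778*y^3 - 31.8093*y^2 + 4.8481*y - 0.1235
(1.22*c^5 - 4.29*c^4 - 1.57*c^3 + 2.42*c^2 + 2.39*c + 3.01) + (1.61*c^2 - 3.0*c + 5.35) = 1.22*c^5 - 4.29*c^4 - 1.57*c^3 + 4.03*c^2 - 0.61*c + 8.36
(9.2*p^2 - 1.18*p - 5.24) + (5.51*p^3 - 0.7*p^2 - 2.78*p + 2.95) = 5.51*p^3 + 8.5*p^2 - 3.96*p - 2.29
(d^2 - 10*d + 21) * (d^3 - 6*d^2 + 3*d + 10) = d^5 - 16*d^4 + 84*d^3 - 146*d^2 - 37*d + 210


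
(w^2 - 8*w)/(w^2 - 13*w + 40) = w/(w - 5)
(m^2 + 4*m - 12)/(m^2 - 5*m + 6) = (m + 6)/(m - 3)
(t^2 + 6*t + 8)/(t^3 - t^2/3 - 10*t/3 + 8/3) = 3*(t + 4)/(3*t^2 - 7*t + 4)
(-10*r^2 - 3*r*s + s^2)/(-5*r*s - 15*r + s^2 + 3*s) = (2*r + s)/(s + 3)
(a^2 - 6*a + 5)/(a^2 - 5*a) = (a - 1)/a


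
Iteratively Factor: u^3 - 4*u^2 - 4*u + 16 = (u - 2)*(u^2 - 2*u - 8) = (u - 4)*(u - 2)*(u + 2)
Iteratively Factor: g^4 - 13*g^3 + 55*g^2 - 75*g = (g - 5)*(g^3 - 8*g^2 + 15*g) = g*(g - 5)*(g^2 - 8*g + 15) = g*(g - 5)*(g - 3)*(g - 5)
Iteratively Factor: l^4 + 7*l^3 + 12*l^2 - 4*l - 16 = (l + 4)*(l^3 + 3*l^2 - 4) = (l - 1)*(l + 4)*(l^2 + 4*l + 4) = (l - 1)*(l + 2)*(l + 4)*(l + 2)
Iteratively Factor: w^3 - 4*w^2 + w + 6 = (w + 1)*(w^2 - 5*w + 6) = (w - 3)*(w + 1)*(w - 2)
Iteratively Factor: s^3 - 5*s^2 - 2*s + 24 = (s - 4)*(s^2 - s - 6) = (s - 4)*(s + 2)*(s - 3)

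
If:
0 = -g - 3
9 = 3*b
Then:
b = 3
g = -3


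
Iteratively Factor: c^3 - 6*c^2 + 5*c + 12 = (c - 4)*(c^2 - 2*c - 3) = (c - 4)*(c + 1)*(c - 3)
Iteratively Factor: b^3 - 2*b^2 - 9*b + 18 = (b - 3)*(b^2 + b - 6) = (b - 3)*(b - 2)*(b + 3)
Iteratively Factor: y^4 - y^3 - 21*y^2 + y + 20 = (y - 1)*(y^3 - 21*y - 20) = (y - 5)*(y - 1)*(y^2 + 5*y + 4) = (y - 5)*(y - 1)*(y + 4)*(y + 1)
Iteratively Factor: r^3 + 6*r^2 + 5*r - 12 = (r - 1)*(r^2 + 7*r + 12) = (r - 1)*(r + 3)*(r + 4)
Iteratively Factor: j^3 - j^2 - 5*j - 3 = (j + 1)*(j^2 - 2*j - 3) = (j + 1)^2*(j - 3)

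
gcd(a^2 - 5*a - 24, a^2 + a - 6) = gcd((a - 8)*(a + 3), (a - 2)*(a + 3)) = a + 3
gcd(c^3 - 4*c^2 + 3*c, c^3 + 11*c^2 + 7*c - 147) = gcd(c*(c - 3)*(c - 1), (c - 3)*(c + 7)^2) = c - 3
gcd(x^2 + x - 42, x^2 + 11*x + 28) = x + 7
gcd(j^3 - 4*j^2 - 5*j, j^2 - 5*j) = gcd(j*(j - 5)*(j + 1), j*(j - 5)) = j^2 - 5*j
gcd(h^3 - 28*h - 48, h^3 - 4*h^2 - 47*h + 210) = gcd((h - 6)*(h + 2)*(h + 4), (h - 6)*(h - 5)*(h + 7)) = h - 6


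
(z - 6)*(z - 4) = z^2 - 10*z + 24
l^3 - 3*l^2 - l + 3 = (l - 3)*(l - 1)*(l + 1)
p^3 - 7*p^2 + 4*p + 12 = (p - 6)*(p - 2)*(p + 1)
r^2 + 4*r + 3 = (r + 1)*(r + 3)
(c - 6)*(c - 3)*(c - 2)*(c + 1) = c^4 - 10*c^3 + 25*c^2 - 36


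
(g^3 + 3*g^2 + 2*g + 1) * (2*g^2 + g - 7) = 2*g^5 + 7*g^4 - 17*g^2 - 13*g - 7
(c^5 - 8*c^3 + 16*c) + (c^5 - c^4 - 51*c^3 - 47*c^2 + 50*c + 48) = 2*c^5 - c^4 - 59*c^3 - 47*c^2 + 66*c + 48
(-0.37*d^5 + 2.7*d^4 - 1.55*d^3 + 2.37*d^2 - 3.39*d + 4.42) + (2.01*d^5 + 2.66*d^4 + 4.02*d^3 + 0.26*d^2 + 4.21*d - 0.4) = 1.64*d^5 + 5.36*d^4 + 2.47*d^3 + 2.63*d^2 + 0.82*d + 4.02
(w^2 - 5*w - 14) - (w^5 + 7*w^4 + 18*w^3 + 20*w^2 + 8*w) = -w^5 - 7*w^4 - 18*w^3 - 19*w^2 - 13*w - 14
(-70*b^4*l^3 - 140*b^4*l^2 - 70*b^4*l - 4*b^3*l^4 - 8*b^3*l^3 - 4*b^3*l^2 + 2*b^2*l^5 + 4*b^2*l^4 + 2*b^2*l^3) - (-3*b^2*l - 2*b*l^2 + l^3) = -70*b^4*l^3 - 140*b^4*l^2 - 70*b^4*l - 4*b^3*l^4 - 8*b^3*l^3 - 4*b^3*l^2 + 2*b^2*l^5 + 4*b^2*l^4 + 2*b^2*l^3 + 3*b^2*l + 2*b*l^2 - l^3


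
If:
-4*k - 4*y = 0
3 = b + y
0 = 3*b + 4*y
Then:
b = 12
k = 9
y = -9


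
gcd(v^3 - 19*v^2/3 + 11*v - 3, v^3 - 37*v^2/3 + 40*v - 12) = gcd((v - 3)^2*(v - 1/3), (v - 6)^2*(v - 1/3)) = v - 1/3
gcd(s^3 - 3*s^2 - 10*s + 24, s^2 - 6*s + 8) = s^2 - 6*s + 8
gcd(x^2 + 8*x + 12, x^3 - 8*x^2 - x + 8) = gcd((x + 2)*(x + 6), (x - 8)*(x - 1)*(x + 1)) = 1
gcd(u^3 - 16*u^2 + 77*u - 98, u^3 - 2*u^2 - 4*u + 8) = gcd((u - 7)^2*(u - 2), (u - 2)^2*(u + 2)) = u - 2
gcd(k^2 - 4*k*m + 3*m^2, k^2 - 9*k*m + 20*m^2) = 1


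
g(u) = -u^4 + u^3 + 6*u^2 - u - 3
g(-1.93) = 0.22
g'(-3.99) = 252.97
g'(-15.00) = 13994.00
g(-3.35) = -95.85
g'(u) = -4*u^3 + 3*u^2 + 12*u - 1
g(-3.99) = -220.46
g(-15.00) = -52638.00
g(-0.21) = -2.54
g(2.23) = 10.97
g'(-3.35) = 142.85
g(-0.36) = -1.93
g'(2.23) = -3.68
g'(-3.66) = 191.38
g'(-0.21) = -3.35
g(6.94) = -1706.44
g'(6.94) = -1110.25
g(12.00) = -18159.00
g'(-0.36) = -4.74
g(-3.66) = -147.44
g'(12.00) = -6337.00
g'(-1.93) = 15.77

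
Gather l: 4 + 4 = 8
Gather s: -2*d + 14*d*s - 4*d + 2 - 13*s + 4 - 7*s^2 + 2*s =-6*d - 7*s^2 + s*(14*d - 11) + 6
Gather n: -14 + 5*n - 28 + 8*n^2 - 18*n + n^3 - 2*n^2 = n^3 + 6*n^2 - 13*n - 42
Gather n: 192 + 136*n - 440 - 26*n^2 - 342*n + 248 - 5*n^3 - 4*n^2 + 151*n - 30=-5*n^3 - 30*n^2 - 55*n - 30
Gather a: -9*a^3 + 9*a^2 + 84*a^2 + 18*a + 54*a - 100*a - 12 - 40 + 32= -9*a^3 + 93*a^2 - 28*a - 20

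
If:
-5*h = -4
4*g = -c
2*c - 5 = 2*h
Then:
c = 33/10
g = -33/40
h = 4/5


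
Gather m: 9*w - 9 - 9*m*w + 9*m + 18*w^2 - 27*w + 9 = m*(9 - 9*w) + 18*w^2 - 18*w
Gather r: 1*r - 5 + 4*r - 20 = 5*r - 25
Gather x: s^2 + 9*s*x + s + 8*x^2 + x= s^2 + s + 8*x^2 + x*(9*s + 1)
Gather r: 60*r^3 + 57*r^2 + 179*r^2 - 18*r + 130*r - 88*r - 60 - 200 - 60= 60*r^3 + 236*r^2 + 24*r - 320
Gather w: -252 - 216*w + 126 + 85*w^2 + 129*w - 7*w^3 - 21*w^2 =-7*w^3 + 64*w^2 - 87*w - 126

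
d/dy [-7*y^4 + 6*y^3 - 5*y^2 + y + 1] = -28*y^3 + 18*y^2 - 10*y + 1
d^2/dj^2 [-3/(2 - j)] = 6/(j - 2)^3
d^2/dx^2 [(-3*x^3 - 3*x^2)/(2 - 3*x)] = 6*(9*x^3 - 18*x^2 + 12*x + 4)/(27*x^3 - 54*x^2 + 36*x - 8)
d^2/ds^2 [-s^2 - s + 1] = -2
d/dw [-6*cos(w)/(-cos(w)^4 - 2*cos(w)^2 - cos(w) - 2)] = 6*(3*sin(w)^4 - 8*sin(w)^2 + 3)*sin(w)/((-sin(w)^2 + cos(w) + 2)^2*(sin(w)^2 + cos(w) - 3)^2)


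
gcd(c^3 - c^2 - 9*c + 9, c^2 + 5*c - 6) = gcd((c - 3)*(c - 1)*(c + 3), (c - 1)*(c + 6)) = c - 1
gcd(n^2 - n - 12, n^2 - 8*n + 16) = n - 4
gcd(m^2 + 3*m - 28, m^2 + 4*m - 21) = m + 7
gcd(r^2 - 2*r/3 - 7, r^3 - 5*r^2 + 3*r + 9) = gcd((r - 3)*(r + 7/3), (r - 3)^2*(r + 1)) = r - 3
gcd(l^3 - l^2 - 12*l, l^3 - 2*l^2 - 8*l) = l^2 - 4*l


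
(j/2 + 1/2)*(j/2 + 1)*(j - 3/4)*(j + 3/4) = j^4/4 + 3*j^3/4 + 23*j^2/64 - 27*j/64 - 9/32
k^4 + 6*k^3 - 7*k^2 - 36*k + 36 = (k - 2)*(k - 1)*(k + 3)*(k + 6)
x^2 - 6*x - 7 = (x - 7)*(x + 1)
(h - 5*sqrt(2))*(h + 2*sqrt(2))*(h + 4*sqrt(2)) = h^3 + sqrt(2)*h^2 - 44*h - 80*sqrt(2)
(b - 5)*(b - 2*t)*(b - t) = b^3 - 3*b^2*t - 5*b^2 + 2*b*t^2 + 15*b*t - 10*t^2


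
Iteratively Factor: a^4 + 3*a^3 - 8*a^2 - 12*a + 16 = (a + 2)*(a^3 + a^2 - 10*a + 8) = (a + 2)*(a + 4)*(a^2 - 3*a + 2) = (a - 2)*(a + 2)*(a + 4)*(a - 1)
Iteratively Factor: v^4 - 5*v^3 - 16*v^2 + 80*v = (v)*(v^3 - 5*v^2 - 16*v + 80) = v*(v - 5)*(v^2 - 16) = v*(v - 5)*(v + 4)*(v - 4)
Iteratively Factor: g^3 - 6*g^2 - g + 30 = (g - 3)*(g^2 - 3*g - 10) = (g - 3)*(g + 2)*(g - 5)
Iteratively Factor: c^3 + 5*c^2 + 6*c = (c)*(c^2 + 5*c + 6) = c*(c + 2)*(c + 3)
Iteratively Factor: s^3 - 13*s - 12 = (s + 1)*(s^2 - s - 12) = (s + 1)*(s + 3)*(s - 4)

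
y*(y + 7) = y^2 + 7*y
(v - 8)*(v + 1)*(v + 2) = v^3 - 5*v^2 - 22*v - 16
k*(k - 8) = k^2 - 8*k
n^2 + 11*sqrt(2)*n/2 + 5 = (n + sqrt(2)/2)*(n + 5*sqrt(2))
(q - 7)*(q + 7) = q^2 - 49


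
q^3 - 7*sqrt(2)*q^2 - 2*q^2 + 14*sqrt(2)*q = q*(q - 2)*(q - 7*sqrt(2))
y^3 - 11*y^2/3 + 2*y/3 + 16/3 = (y - 8/3)*(y - 2)*(y + 1)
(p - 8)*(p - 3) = p^2 - 11*p + 24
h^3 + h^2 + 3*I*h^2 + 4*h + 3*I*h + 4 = (h + 1)*(h - I)*(h + 4*I)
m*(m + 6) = m^2 + 6*m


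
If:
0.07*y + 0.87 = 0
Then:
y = -12.43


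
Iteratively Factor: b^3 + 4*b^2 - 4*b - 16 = (b - 2)*(b^2 + 6*b + 8) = (b - 2)*(b + 2)*(b + 4)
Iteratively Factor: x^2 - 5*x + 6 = (x - 3)*(x - 2)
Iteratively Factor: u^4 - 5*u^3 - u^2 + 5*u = (u - 1)*(u^3 - 4*u^2 - 5*u) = (u - 1)*(u + 1)*(u^2 - 5*u) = u*(u - 1)*(u + 1)*(u - 5)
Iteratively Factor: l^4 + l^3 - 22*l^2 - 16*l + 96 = (l + 3)*(l^3 - 2*l^2 - 16*l + 32) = (l - 4)*(l + 3)*(l^2 + 2*l - 8) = (l - 4)*(l - 2)*(l + 3)*(l + 4)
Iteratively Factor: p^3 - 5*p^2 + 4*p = (p - 1)*(p^2 - 4*p) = p*(p - 1)*(p - 4)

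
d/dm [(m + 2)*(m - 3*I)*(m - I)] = 3*m^2 + m*(4 - 8*I) - 3 - 8*I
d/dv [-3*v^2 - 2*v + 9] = -6*v - 2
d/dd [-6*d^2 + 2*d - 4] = 2 - 12*d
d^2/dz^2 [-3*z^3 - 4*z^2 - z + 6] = -18*z - 8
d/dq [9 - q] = -1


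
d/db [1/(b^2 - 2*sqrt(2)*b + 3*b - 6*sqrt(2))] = (-2*b - 3 + 2*sqrt(2))/(b^2 - 2*sqrt(2)*b + 3*b - 6*sqrt(2))^2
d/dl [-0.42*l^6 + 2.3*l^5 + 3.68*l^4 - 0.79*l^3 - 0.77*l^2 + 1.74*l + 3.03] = -2.52*l^5 + 11.5*l^4 + 14.72*l^3 - 2.37*l^2 - 1.54*l + 1.74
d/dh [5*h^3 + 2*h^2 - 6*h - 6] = 15*h^2 + 4*h - 6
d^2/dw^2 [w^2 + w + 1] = 2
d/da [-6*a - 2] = -6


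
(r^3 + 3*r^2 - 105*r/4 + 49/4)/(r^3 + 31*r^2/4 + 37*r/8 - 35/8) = 2*(2*r - 7)/(4*r + 5)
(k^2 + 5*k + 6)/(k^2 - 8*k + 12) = (k^2 + 5*k + 6)/(k^2 - 8*k + 12)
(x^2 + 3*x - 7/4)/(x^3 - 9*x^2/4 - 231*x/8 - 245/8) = 2*(2*x - 1)/(4*x^2 - 23*x - 35)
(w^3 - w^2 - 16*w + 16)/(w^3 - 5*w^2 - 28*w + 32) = (w - 4)/(w - 8)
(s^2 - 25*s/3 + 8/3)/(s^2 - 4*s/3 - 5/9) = 3*(-3*s^2 + 25*s - 8)/(-9*s^2 + 12*s + 5)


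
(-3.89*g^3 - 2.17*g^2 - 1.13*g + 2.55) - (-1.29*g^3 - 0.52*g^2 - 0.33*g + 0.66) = -2.6*g^3 - 1.65*g^2 - 0.8*g + 1.89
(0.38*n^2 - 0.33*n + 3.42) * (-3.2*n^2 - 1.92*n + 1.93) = -1.216*n^4 + 0.3264*n^3 - 9.577*n^2 - 7.2033*n + 6.6006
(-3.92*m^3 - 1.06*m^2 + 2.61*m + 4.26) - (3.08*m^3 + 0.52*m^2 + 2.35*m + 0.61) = -7.0*m^3 - 1.58*m^2 + 0.26*m + 3.65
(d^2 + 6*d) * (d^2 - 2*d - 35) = d^4 + 4*d^3 - 47*d^2 - 210*d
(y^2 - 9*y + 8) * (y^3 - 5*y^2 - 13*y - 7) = y^5 - 14*y^4 + 40*y^3 + 70*y^2 - 41*y - 56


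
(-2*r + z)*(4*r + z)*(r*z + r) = -8*r^3*z - 8*r^3 + 2*r^2*z^2 + 2*r^2*z + r*z^3 + r*z^2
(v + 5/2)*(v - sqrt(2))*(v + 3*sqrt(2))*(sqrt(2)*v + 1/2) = sqrt(2)*v^4 + 5*sqrt(2)*v^3/2 + 9*v^3/2 - 5*sqrt(2)*v^2 + 45*v^2/4 - 25*sqrt(2)*v/2 - 3*v - 15/2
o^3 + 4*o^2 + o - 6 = (o - 1)*(o + 2)*(o + 3)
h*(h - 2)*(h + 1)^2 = h^4 - 3*h^2 - 2*h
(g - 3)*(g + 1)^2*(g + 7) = g^4 + 6*g^3 - 12*g^2 - 38*g - 21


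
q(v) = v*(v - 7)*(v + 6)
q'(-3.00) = -9.00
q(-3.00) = 90.00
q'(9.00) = 183.00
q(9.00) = 270.00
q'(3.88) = -4.60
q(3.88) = -119.60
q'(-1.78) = -28.93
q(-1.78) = 65.95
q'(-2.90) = -10.97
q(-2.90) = 89.00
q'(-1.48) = -32.47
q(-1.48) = 56.73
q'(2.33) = -30.37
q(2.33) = -90.64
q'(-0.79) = -38.55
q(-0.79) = 32.06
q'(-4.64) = 31.87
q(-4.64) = 73.45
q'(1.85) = -35.43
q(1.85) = -74.79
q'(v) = v*(v - 7) + v*(v + 6) + (v - 7)*(v + 6) = 3*v^2 - 2*v - 42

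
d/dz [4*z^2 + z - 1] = 8*z + 1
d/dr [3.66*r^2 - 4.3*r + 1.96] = 7.32*r - 4.3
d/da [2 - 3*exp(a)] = -3*exp(a)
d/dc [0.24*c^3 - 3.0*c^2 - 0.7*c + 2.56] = 0.72*c^2 - 6.0*c - 0.7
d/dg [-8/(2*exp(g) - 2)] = sinh(g/2)^(-2)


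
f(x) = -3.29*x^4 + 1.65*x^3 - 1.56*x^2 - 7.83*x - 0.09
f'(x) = -13.16*x^3 + 4.95*x^2 - 3.12*x - 7.83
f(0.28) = -2.39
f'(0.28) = -8.60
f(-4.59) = -1616.89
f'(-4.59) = 1383.38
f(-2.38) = -118.10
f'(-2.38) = 205.05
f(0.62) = -5.64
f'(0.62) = -11.00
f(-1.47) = -12.55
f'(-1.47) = 49.26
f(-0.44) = 2.79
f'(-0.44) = -4.38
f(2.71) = -177.38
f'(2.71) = -241.85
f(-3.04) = -318.05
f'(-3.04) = 417.12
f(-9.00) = -22844.52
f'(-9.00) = 10014.84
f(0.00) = -0.09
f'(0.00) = -7.83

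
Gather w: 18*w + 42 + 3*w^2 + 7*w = 3*w^2 + 25*w + 42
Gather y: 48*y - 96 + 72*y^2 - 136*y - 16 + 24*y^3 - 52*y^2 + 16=24*y^3 + 20*y^2 - 88*y - 96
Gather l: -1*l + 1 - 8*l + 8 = 9 - 9*l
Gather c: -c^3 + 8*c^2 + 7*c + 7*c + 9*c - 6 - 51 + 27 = -c^3 + 8*c^2 + 23*c - 30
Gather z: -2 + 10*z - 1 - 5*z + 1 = 5*z - 2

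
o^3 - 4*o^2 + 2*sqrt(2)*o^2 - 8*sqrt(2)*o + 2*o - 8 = (o - 4)*(o + sqrt(2))^2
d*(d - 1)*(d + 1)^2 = d^4 + d^3 - d^2 - d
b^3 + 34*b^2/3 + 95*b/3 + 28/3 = (b + 1/3)*(b + 4)*(b + 7)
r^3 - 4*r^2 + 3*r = r*(r - 3)*(r - 1)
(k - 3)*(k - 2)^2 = k^3 - 7*k^2 + 16*k - 12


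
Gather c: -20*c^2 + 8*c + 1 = -20*c^2 + 8*c + 1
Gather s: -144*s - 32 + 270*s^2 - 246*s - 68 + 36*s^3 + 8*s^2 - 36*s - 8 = 36*s^3 + 278*s^2 - 426*s - 108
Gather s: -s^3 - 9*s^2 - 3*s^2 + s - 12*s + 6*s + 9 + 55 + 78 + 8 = -s^3 - 12*s^2 - 5*s + 150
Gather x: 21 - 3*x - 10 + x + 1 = 12 - 2*x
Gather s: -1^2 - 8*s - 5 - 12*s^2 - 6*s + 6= -12*s^2 - 14*s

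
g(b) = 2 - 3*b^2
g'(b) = -6*b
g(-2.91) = -23.40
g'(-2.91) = 17.46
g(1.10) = -1.63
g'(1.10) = -6.60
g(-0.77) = 0.22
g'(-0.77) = 4.62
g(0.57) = 1.03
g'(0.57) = -3.42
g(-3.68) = -38.63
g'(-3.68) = 22.08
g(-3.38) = -32.27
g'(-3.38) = 20.28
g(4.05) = -47.21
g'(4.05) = -24.30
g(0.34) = 1.65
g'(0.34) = -2.04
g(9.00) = -241.00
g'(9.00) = -54.00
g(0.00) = 2.00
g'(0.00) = 0.00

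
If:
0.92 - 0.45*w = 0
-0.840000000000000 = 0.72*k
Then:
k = -1.17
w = 2.04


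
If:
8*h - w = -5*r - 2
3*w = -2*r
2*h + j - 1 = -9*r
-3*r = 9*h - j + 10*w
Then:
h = 49/59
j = 771/59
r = -90/59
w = 60/59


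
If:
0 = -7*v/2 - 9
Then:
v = -18/7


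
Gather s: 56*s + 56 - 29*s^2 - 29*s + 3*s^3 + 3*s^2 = 3*s^3 - 26*s^2 + 27*s + 56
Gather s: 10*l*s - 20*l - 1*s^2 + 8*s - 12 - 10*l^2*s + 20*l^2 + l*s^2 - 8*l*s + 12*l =20*l^2 - 8*l + s^2*(l - 1) + s*(-10*l^2 + 2*l + 8) - 12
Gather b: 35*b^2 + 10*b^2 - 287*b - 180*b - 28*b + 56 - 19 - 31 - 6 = 45*b^2 - 495*b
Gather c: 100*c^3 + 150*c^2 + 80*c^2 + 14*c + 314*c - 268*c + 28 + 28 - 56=100*c^3 + 230*c^2 + 60*c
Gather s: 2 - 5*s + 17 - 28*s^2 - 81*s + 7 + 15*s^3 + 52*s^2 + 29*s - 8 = 15*s^3 + 24*s^2 - 57*s + 18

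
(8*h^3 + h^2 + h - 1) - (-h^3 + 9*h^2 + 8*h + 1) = 9*h^3 - 8*h^2 - 7*h - 2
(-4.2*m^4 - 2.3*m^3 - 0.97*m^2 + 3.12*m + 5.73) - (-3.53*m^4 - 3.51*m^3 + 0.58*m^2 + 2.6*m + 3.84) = -0.67*m^4 + 1.21*m^3 - 1.55*m^2 + 0.52*m + 1.89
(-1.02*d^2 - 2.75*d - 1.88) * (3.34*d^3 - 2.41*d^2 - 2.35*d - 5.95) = -3.4068*d^5 - 6.7268*d^4 + 2.7453*d^3 + 17.0623*d^2 + 20.7805*d + 11.186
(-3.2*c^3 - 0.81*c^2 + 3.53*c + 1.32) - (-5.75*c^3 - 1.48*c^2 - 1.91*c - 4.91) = 2.55*c^3 + 0.67*c^2 + 5.44*c + 6.23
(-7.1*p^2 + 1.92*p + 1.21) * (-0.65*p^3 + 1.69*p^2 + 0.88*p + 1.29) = 4.615*p^5 - 13.247*p^4 - 3.7897*p^3 - 5.4245*p^2 + 3.5416*p + 1.5609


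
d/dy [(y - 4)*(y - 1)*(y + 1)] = 3*y^2 - 8*y - 1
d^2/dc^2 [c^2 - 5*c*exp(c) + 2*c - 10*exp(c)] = -5*c*exp(c) - 20*exp(c) + 2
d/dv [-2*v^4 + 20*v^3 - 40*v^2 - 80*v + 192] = -8*v^3 + 60*v^2 - 80*v - 80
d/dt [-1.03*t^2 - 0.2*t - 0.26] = -2.06*t - 0.2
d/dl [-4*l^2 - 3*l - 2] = -8*l - 3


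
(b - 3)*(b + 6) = b^2 + 3*b - 18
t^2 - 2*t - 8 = (t - 4)*(t + 2)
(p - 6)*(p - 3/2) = p^2 - 15*p/2 + 9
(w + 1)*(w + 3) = w^2 + 4*w + 3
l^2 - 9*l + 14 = (l - 7)*(l - 2)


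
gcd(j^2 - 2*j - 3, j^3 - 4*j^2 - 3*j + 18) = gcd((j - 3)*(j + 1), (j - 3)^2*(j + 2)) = j - 3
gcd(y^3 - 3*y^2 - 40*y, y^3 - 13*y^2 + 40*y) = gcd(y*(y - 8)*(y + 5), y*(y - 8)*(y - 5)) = y^2 - 8*y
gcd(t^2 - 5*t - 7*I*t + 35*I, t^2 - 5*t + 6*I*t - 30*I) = t - 5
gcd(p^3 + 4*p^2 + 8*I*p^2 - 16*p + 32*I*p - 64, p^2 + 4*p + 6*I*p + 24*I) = p + 4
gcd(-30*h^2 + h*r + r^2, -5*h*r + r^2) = -5*h + r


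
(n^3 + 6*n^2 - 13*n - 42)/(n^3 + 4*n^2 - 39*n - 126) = (n^2 - n - 6)/(n^2 - 3*n - 18)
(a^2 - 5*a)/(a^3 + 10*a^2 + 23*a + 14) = a*(a - 5)/(a^3 + 10*a^2 + 23*a + 14)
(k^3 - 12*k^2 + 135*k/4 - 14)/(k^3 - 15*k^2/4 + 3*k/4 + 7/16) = 4*(k - 8)/(4*k + 1)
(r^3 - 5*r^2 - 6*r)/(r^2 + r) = r - 6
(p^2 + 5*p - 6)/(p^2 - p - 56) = (-p^2 - 5*p + 6)/(-p^2 + p + 56)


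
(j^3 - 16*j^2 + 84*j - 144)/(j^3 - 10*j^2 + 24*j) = (j - 6)/j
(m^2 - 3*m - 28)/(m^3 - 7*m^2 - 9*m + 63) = (m + 4)/(m^2 - 9)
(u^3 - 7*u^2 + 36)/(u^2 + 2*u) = u - 9 + 18/u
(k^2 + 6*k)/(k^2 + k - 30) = k/(k - 5)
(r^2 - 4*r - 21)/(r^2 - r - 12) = (r - 7)/(r - 4)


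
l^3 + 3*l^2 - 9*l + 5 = (l - 1)^2*(l + 5)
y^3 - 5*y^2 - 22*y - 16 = (y - 8)*(y + 1)*(y + 2)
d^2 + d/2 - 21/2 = (d - 3)*(d + 7/2)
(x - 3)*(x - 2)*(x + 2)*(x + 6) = x^4 + 3*x^3 - 22*x^2 - 12*x + 72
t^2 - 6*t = t*(t - 6)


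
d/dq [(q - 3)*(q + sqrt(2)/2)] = 2*q - 3 + sqrt(2)/2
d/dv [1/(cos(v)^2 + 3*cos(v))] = (2*cos(v) + 3)*sin(v)/((cos(v) + 3)^2*cos(v)^2)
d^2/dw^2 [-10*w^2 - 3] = -20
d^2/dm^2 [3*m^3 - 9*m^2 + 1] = 18*m - 18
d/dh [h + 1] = 1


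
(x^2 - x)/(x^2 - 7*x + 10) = x*(x - 1)/(x^2 - 7*x + 10)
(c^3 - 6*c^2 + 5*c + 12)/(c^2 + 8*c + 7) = (c^2 - 7*c + 12)/(c + 7)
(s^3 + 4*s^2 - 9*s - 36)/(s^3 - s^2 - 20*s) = (s^2 - 9)/(s*(s - 5))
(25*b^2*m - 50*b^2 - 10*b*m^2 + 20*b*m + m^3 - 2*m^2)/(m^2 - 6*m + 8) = (25*b^2 - 10*b*m + m^2)/(m - 4)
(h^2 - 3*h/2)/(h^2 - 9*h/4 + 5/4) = 2*h*(2*h - 3)/(4*h^2 - 9*h + 5)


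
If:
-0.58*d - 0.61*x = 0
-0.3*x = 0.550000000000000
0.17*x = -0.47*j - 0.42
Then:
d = 1.93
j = -0.23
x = -1.83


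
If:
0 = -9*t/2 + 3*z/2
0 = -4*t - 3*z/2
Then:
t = 0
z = 0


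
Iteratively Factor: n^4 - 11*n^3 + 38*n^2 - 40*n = (n - 5)*(n^3 - 6*n^2 + 8*n) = (n - 5)*(n - 4)*(n^2 - 2*n) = n*(n - 5)*(n - 4)*(n - 2)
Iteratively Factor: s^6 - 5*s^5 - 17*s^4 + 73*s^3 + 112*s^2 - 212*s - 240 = (s - 4)*(s^5 - s^4 - 21*s^3 - 11*s^2 + 68*s + 60) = (s - 4)*(s - 2)*(s^4 + s^3 - 19*s^2 - 49*s - 30) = (s - 4)*(s - 2)*(s + 3)*(s^3 - 2*s^2 - 13*s - 10) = (s - 4)*(s - 2)*(s + 2)*(s + 3)*(s^2 - 4*s - 5) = (s - 4)*(s - 2)*(s + 1)*(s + 2)*(s + 3)*(s - 5)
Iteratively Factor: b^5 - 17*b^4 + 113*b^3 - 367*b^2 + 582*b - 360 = (b - 3)*(b^4 - 14*b^3 + 71*b^2 - 154*b + 120) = (b - 5)*(b - 3)*(b^3 - 9*b^2 + 26*b - 24) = (b - 5)*(b - 4)*(b - 3)*(b^2 - 5*b + 6) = (b - 5)*(b - 4)*(b - 3)*(b - 2)*(b - 3)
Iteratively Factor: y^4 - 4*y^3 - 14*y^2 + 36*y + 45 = (y + 3)*(y^3 - 7*y^2 + 7*y + 15) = (y + 1)*(y + 3)*(y^2 - 8*y + 15) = (y - 5)*(y + 1)*(y + 3)*(y - 3)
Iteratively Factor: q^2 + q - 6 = (q - 2)*(q + 3)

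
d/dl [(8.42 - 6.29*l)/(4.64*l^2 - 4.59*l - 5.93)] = (29.1856*l^2 - 78.1376*l + 75.9475)/(21.5296*l^4 - 42.5952*l^3 - 33.9623*l^2 + 54.4374*l + 35.1649)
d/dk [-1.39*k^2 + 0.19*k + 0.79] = 0.19 - 2.78*k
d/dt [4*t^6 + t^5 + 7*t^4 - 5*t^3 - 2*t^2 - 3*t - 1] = 24*t^5 + 5*t^4 + 28*t^3 - 15*t^2 - 4*t - 3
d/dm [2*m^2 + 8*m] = 4*m + 8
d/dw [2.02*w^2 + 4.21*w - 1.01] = 4.04*w + 4.21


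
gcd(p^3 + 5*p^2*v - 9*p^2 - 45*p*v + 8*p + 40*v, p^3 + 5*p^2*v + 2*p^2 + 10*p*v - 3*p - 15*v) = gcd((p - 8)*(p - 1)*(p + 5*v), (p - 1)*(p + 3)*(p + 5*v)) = p^2 + 5*p*v - p - 5*v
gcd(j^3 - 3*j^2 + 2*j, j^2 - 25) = 1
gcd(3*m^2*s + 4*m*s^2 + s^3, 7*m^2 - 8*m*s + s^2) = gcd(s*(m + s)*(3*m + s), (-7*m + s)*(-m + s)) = 1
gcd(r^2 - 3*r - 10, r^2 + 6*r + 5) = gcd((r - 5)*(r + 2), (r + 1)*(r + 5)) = 1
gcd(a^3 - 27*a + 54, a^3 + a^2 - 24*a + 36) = a^2 + 3*a - 18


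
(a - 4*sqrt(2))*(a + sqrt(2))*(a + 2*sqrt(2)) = a^3 - sqrt(2)*a^2 - 20*a - 16*sqrt(2)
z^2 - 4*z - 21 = (z - 7)*(z + 3)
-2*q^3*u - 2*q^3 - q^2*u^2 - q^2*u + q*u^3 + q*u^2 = (-2*q + u)*(q + u)*(q*u + q)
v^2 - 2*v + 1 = (v - 1)^2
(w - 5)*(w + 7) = w^2 + 2*w - 35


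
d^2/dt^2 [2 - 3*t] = 0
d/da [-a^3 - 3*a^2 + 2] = 3*a*(-a - 2)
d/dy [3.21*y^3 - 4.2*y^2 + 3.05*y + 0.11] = 9.63*y^2 - 8.4*y + 3.05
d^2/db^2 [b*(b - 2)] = 2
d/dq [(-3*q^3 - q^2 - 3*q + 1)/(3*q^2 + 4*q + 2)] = (-9*q^4 - 24*q^3 - 13*q^2 - 10*q - 10)/(9*q^4 + 24*q^3 + 28*q^2 + 16*q + 4)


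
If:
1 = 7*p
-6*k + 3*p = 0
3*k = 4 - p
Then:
No Solution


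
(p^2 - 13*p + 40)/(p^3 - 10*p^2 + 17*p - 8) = (p - 5)/(p^2 - 2*p + 1)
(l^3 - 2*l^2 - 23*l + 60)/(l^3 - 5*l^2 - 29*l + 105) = (l - 4)/(l - 7)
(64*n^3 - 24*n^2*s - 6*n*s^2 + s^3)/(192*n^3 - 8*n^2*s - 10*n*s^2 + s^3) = (-2*n + s)/(-6*n + s)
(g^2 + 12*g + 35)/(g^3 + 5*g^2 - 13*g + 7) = (g + 5)/(g^2 - 2*g + 1)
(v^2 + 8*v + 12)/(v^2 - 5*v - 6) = (v^2 + 8*v + 12)/(v^2 - 5*v - 6)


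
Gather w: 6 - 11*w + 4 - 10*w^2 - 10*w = -10*w^2 - 21*w + 10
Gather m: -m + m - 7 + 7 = 0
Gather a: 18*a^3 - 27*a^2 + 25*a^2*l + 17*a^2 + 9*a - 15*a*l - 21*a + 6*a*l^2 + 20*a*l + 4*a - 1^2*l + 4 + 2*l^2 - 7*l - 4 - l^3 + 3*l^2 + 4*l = 18*a^3 + a^2*(25*l - 10) + a*(6*l^2 + 5*l - 8) - l^3 + 5*l^2 - 4*l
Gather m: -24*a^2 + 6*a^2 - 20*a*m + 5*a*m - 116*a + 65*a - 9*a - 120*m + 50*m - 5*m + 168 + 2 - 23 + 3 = -18*a^2 - 60*a + m*(-15*a - 75) + 150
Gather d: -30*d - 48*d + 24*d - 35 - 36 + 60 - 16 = -54*d - 27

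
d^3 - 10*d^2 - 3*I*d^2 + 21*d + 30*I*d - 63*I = (d - 7)*(d - 3)*(d - 3*I)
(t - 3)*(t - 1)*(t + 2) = t^3 - 2*t^2 - 5*t + 6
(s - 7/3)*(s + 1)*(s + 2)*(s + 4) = s^4 + 14*s^3/3 - 7*s^2/3 - 74*s/3 - 56/3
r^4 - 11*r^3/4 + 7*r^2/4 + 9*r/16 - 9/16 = (r - 3/2)*(r - 1)*(r - 3/4)*(r + 1/2)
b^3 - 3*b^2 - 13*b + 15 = (b - 5)*(b - 1)*(b + 3)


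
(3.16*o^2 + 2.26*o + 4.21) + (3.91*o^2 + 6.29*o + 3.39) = 7.07*o^2 + 8.55*o + 7.6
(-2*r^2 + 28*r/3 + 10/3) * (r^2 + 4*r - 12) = -2*r^4 + 4*r^3/3 + 194*r^2/3 - 296*r/3 - 40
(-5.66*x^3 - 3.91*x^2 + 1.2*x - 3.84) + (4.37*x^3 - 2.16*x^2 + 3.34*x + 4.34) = -1.29*x^3 - 6.07*x^2 + 4.54*x + 0.5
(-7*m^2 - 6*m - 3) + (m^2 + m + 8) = -6*m^2 - 5*m + 5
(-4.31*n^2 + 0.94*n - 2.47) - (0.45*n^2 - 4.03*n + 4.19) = -4.76*n^2 + 4.97*n - 6.66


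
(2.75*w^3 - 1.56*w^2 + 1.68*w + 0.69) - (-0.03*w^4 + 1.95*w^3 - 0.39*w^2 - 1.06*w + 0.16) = 0.03*w^4 + 0.8*w^3 - 1.17*w^2 + 2.74*w + 0.53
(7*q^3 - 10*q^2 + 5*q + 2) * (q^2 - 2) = 7*q^5 - 10*q^4 - 9*q^3 + 22*q^2 - 10*q - 4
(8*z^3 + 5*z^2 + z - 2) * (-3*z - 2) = -24*z^4 - 31*z^3 - 13*z^2 + 4*z + 4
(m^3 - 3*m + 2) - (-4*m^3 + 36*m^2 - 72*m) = 5*m^3 - 36*m^2 + 69*m + 2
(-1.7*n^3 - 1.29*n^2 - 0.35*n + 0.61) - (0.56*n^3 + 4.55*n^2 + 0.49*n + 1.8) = -2.26*n^3 - 5.84*n^2 - 0.84*n - 1.19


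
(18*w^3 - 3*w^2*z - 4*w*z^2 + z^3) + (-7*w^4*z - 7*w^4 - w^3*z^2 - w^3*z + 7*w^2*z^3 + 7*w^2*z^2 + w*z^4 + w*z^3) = -7*w^4*z - 7*w^4 - w^3*z^2 - w^3*z + 18*w^3 + 7*w^2*z^3 + 7*w^2*z^2 - 3*w^2*z + w*z^4 + w*z^3 - 4*w*z^2 + z^3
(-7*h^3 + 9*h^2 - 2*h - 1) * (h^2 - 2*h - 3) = -7*h^5 + 23*h^4 + h^3 - 24*h^2 + 8*h + 3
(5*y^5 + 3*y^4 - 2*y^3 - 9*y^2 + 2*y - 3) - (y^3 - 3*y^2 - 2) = 5*y^5 + 3*y^4 - 3*y^3 - 6*y^2 + 2*y - 1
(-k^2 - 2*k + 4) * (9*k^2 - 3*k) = -9*k^4 - 15*k^3 + 42*k^2 - 12*k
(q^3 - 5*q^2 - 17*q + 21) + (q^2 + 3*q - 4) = q^3 - 4*q^2 - 14*q + 17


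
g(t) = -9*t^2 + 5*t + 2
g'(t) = 5 - 18*t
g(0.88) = -0.57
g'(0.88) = -10.84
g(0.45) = 2.43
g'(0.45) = -3.10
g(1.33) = -7.27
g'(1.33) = -18.94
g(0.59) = 1.82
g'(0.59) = -5.62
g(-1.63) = -30.06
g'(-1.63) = 34.34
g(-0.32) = -0.52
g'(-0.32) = 10.76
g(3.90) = -115.39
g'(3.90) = -65.20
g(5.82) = -273.75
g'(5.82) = -99.76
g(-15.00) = -2098.00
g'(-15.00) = 275.00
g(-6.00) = -352.00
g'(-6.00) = 113.00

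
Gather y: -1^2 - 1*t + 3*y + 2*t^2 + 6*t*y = 2*t^2 - t + y*(6*t + 3) - 1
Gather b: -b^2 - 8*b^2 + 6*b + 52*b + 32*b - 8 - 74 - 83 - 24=-9*b^2 + 90*b - 189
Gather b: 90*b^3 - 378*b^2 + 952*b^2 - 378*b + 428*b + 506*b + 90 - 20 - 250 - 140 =90*b^3 + 574*b^2 + 556*b - 320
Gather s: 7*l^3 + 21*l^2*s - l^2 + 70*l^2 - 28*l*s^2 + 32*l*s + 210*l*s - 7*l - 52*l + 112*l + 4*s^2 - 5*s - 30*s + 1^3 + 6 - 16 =7*l^3 + 69*l^2 + 53*l + s^2*(4 - 28*l) + s*(21*l^2 + 242*l - 35) - 9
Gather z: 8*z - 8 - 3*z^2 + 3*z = -3*z^2 + 11*z - 8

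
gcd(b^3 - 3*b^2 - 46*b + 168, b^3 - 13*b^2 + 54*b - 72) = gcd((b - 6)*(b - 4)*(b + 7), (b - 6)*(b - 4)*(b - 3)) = b^2 - 10*b + 24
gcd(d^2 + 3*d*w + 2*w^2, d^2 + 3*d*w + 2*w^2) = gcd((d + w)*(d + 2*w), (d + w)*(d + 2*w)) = d^2 + 3*d*w + 2*w^2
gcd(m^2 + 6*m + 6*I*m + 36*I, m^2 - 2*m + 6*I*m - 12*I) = m + 6*I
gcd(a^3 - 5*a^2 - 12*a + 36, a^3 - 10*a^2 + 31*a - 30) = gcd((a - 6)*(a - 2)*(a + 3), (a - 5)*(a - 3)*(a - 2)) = a - 2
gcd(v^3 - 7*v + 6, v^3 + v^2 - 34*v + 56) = v - 2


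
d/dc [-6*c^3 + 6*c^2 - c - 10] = -18*c^2 + 12*c - 1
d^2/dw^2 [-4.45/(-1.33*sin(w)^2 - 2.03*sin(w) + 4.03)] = (-31.48642*sin(w)^4 - 36.043665*sin(w)^3 - 66.514595*sin(w)^2 + 35.682325*sin(w) + 84.37912)/(1.33*sin(w)^2 + 2.03*sin(w) - 4.03)^3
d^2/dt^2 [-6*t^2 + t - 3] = -12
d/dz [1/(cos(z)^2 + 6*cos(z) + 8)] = 2*(cos(z) + 3)*sin(z)/(cos(z)^2 + 6*cos(z) + 8)^2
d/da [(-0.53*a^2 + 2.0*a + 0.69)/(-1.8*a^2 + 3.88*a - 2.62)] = (1.5436*a^2 + 5.2612*a - 7.9172)/(3.24*a^4 - 13.968*a^3 + 24.4864*a^2 - 20.3312*a + 6.8644)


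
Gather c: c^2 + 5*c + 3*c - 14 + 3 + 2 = c^2 + 8*c - 9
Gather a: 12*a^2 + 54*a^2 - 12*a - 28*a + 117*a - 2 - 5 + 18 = 66*a^2 + 77*a + 11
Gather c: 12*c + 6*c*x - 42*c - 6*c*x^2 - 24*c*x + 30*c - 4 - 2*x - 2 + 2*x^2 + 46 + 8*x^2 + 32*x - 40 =c*(-6*x^2 - 18*x) + 10*x^2 + 30*x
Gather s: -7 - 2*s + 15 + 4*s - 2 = 2*s + 6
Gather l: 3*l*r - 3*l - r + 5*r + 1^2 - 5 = l*(3*r - 3) + 4*r - 4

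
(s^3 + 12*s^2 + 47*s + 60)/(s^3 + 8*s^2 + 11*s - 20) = (s + 3)/(s - 1)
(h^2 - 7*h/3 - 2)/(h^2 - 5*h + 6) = (h + 2/3)/(h - 2)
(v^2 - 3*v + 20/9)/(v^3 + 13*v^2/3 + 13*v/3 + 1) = (9*v^2 - 27*v + 20)/(3*(3*v^3 + 13*v^2 + 13*v + 3))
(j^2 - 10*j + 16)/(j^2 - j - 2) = (j - 8)/(j + 1)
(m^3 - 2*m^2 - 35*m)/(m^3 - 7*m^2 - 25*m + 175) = m/(m - 5)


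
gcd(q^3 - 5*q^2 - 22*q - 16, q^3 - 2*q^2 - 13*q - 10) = q^2 + 3*q + 2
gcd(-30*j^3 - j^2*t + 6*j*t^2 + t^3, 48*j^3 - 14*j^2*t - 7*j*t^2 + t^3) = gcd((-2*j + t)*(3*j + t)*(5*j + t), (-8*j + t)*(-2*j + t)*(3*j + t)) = -6*j^2 + j*t + t^2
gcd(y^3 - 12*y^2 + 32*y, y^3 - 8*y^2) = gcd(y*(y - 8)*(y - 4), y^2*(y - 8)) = y^2 - 8*y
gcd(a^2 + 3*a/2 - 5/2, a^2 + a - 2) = a - 1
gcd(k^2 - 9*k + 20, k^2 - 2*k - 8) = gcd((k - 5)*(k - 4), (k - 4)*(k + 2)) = k - 4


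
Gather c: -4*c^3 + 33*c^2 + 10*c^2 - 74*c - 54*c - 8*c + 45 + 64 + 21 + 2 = -4*c^3 + 43*c^2 - 136*c + 132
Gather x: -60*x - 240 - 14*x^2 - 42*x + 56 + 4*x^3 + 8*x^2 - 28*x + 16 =4*x^3 - 6*x^2 - 130*x - 168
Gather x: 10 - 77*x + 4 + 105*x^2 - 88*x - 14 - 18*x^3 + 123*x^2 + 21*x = -18*x^3 + 228*x^2 - 144*x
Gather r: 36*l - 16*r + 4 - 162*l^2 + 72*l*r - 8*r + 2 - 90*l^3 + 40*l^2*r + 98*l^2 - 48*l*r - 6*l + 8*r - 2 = -90*l^3 - 64*l^2 + 30*l + r*(40*l^2 + 24*l - 16) + 4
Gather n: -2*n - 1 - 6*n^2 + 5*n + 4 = -6*n^2 + 3*n + 3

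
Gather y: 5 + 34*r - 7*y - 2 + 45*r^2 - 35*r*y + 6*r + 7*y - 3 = 45*r^2 - 35*r*y + 40*r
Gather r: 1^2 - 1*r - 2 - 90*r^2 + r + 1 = -90*r^2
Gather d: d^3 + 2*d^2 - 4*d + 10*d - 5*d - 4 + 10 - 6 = d^3 + 2*d^2 + d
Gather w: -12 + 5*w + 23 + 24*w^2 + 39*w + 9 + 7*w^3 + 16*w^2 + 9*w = 7*w^3 + 40*w^2 + 53*w + 20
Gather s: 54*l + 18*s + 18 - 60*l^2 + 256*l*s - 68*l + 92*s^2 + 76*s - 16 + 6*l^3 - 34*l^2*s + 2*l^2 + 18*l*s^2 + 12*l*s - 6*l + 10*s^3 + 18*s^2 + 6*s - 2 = 6*l^3 - 58*l^2 - 20*l + 10*s^3 + s^2*(18*l + 110) + s*(-34*l^2 + 268*l + 100)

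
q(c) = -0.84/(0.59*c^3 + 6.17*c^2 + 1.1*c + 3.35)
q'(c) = -0.84*(-1.77*c^2 - 12.34*c - 1.1)/(0.59*c^3 + 6.17*c^2 + 1.1*c + 3.35)^2 = (1.4868*c^2 + 10.3656*c + 0.924)/(0.59*c^3 + 6.17*c^2 + 1.1*c + 3.35)^2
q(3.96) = -0.01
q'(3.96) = 0.00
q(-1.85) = -0.04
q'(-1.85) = -0.04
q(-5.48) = -0.01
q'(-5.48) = -0.00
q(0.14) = -0.23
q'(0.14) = 0.18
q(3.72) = -0.01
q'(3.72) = 0.00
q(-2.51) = -0.03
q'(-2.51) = -0.02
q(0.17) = -0.23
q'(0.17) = 0.20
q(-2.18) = -0.03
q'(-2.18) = -0.03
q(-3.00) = -0.02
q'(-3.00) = -0.01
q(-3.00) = -0.02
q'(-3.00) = -0.01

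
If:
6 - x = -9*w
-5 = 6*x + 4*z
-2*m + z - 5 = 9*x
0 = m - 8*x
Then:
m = -100/53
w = -661/954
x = -25/106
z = -95/106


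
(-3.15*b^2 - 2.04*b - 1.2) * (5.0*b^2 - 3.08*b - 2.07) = -15.75*b^4 - 0.497999999999999*b^3 + 6.8037*b^2 + 7.9188*b + 2.484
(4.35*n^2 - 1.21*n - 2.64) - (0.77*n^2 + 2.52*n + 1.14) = 3.58*n^2 - 3.73*n - 3.78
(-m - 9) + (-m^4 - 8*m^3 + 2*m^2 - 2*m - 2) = -m^4 - 8*m^3 + 2*m^2 - 3*m - 11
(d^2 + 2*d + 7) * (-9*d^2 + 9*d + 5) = -9*d^4 - 9*d^3 - 40*d^2 + 73*d + 35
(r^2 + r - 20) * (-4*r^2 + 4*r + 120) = -4*r^4 + 204*r^2 + 40*r - 2400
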